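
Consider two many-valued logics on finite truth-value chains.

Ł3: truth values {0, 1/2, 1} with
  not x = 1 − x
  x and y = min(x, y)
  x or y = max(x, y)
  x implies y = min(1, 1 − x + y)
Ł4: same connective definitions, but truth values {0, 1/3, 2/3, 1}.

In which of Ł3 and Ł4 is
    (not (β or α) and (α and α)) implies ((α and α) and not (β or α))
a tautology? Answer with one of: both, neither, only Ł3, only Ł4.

both

In Ł3: every assignment gives 1 — tautology.
In Ł4: every assignment gives 1 — tautology.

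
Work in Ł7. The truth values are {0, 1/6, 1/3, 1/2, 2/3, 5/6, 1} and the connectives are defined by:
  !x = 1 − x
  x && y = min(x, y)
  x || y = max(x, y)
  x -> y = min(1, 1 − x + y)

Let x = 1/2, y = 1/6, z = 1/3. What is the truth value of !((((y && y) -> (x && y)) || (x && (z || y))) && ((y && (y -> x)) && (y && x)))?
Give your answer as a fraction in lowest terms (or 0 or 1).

5/6

y && y = 1/6 && 1/6 = 1/6
x && y = 1/2 && 1/6 = 1/6
(y && y) -> (x && y) = 1/6 -> 1/6 = 1
z || y = 1/3 || 1/6 = 1/3
x && (z || y) = 1/2 && 1/3 = 1/3
((y && y) -> (x && y)) || (x && (z || y)) = 1 || 1/3 = 1
y -> x = 1/6 -> 1/2 = 1
y && (y -> x) = 1/6 && 1 = 1/6
y && x = 1/6 && 1/2 = 1/6
(y && (y -> x)) && (y && x) = 1/6 && 1/6 = 1/6
(((y && y) -> (x && y)) || (x && (z || y))) && ((y && (y -> x)) && (y && x)) = 1 && 1/6 = 1/6
!((((y && y) -> (x && y)) || (x && (z || y))) && ((y && (y -> x)) && (y && x))) = !1/6 = 5/6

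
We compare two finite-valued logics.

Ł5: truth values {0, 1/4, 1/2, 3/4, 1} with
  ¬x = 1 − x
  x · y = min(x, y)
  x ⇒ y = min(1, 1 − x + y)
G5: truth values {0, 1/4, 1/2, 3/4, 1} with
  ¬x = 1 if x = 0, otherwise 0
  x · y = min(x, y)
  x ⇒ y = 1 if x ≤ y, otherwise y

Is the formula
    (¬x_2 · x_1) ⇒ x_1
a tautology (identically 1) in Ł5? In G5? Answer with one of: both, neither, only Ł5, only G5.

both

In Ł5: every assignment gives 1 — tautology.
In G5: every assignment gives 1 — tautology.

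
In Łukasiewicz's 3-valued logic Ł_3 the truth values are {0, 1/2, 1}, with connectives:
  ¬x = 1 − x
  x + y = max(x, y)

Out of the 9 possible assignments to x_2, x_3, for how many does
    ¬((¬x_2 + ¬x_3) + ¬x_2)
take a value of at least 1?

1

x_2 = 0, x_3 = 0 ↦ 0  <
x_2 = 0, x_3 = 1/2 ↦ 0  <
x_2 = 0, x_3 = 1 ↦ 0  <
x_2 = 1/2, x_3 = 0 ↦ 0  <
x_2 = 1/2, x_3 = 1/2 ↦ 1/2  <
x_2 = 1/2, x_3 = 1 ↦ 1/2  <
x_2 = 1, x_3 = 0 ↦ 0  <
x_2 = 1, x_3 = 1/2 ↦ 1/2  <
x_2 = 1, x_3 = 1 ↦ 1  ≥
So 1 of the 9 assignments meets the threshold.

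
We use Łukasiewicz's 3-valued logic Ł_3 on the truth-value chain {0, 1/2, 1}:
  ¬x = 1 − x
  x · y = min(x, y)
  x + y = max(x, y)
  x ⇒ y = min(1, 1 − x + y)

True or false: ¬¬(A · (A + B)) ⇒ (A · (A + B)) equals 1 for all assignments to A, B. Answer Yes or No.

A = 0, B = 0 ↦ 1
A = 0, B = 1/2 ↦ 1
A = 0, B = 1 ↦ 1
A = 1/2, B = 0 ↦ 1
A = 1/2, B = 1/2 ↦ 1
A = 1/2, B = 1 ↦ 1
A = 1, B = 0 ↦ 1
A = 1, B = 1/2 ↦ 1
A = 1, B = 1 ↦ 1
Every assignment gives a value ≥ 1.

Yes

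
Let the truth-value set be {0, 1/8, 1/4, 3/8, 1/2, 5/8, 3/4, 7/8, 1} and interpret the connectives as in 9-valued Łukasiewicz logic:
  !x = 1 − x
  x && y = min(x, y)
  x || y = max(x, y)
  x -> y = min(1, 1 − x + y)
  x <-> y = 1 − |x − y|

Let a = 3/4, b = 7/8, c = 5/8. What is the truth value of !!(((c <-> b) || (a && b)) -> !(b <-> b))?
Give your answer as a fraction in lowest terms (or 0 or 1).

1/4

c <-> b = 5/8 <-> 7/8 = 3/4
a && b = 3/4 && 7/8 = 3/4
(c <-> b) || (a && b) = 3/4 || 3/4 = 3/4
b <-> b = 7/8 <-> 7/8 = 1
!(b <-> b) = !1 = 0
((c <-> b) || (a && b)) -> !(b <-> b) = 3/4 -> 0 = 1/4
!(((c <-> b) || (a && b)) -> !(b <-> b)) = !1/4 = 3/4
!!(((c <-> b) || (a && b)) -> !(b <-> b)) = !3/4 = 1/4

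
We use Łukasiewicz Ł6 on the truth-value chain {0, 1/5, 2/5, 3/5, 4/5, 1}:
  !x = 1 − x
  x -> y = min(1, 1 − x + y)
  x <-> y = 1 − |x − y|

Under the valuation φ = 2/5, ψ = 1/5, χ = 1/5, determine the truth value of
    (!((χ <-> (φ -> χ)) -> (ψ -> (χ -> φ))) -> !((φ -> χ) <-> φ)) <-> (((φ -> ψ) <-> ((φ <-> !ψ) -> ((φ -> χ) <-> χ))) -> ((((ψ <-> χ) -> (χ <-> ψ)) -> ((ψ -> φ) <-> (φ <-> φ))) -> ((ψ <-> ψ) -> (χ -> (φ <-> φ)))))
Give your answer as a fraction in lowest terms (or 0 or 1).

φ -> χ = 2/5 -> 1/5 = 4/5
χ <-> (φ -> χ) = 1/5 <-> 4/5 = 2/5
χ -> φ = 1/5 -> 2/5 = 1
ψ -> (χ -> φ) = 1/5 -> 1 = 1
(χ <-> (φ -> χ)) -> (ψ -> (χ -> φ)) = 2/5 -> 1 = 1
!((χ <-> (φ -> χ)) -> (ψ -> (χ -> φ))) = !1 = 0
φ -> χ = 2/5 -> 1/5 = 4/5
(φ -> χ) <-> φ = 4/5 <-> 2/5 = 3/5
!((φ -> χ) <-> φ) = !3/5 = 2/5
!((χ <-> (φ -> χ)) -> (ψ -> (χ -> φ))) -> !((φ -> χ) <-> φ) = 0 -> 2/5 = 1
φ -> ψ = 2/5 -> 1/5 = 4/5
!ψ = !1/5 = 4/5
φ <-> !ψ = 2/5 <-> 4/5 = 3/5
φ -> χ = 2/5 -> 1/5 = 4/5
(φ -> χ) <-> χ = 4/5 <-> 1/5 = 2/5
(φ <-> !ψ) -> ((φ -> χ) <-> χ) = 3/5 -> 2/5 = 4/5
(φ -> ψ) <-> ((φ <-> !ψ) -> ((φ -> χ) <-> χ)) = 4/5 <-> 4/5 = 1
ψ <-> χ = 1/5 <-> 1/5 = 1
χ <-> ψ = 1/5 <-> 1/5 = 1
(ψ <-> χ) -> (χ <-> ψ) = 1 -> 1 = 1
ψ -> φ = 1/5 -> 2/5 = 1
φ <-> φ = 2/5 <-> 2/5 = 1
(ψ -> φ) <-> (φ <-> φ) = 1 <-> 1 = 1
((ψ <-> χ) -> (χ <-> ψ)) -> ((ψ -> φ) <-> (φ <-> φ)) = 1 -> 1 = 1
ψ <-> ψ = 1/5 <-> 1/5 = 1
φ <-> φ = 2/5 <-> 2/5 = 1
χ -> (φ <-> φ) = 1/5 -> 1 = 1
(ψ <-> ψ) -> (χ -> (φ <-> φ)) = 1 -> 1 = 1
(((ψ <-> χ) -> (χ <-> ψ)) -> ((ψ -> φ) <-> (φ <-> φ))) -> ((ψ <-> ψ) -> (χ -> (φ <-> φ))) = 1 -> 1 = 1
((φ -> ψ) <-> ((φ <-> !ψ) -> ((φ -> χ) <-> χ))) -> ((((ψ <-> χ) -> (χ <-> ψ)) -> ((ψ -> φ) <-> (φ <-> φ))) -> ((ψ <-> ψ) -> (χ -> (φ <-> φ)))) = 1 -> 1 = 1
(!((χ <-> (φ -> χ)) -> (ψ -> (χ -> φ))) -> !((φ -> χ) <-> φ)) <-> (((φ -> ψ) <-> ((φ <-> !ψ) -> ((φ -> χ) <-> χ))) -> ((((ψ <-> χ) -> (χ <-> ψ)) -> ((ψ -> φ) <-> (φ <-> φ))) -> ((ψ <-> ψ) -> (χ -> (φ <-> φ))))) = 1 <-> 1 = 1

1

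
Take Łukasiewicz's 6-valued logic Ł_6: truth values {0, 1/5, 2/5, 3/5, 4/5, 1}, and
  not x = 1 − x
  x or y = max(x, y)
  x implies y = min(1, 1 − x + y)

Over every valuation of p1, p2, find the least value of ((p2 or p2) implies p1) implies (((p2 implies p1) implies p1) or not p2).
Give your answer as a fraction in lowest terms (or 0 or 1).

3/5

Take p1 = 2/5, p2 = 2/5:
p2 or p2 = 2/5 or 2/5 = 2/5
(p2 or p2) implies p1 = 2/5 implies 2/5 = 1
p2 implies p1 = 2/5 implies 2/5 = 1
(p2 implies p1) implies p1 = 1 implies 2/5 = 2/5
not p2 = not 2/5 = 3/5
((p2 implies p1) implies p1) or not p2 = 2/5 or 3/5 = 3/5
((p2 or p2) implies p1) implies (((p2 implies p1) implies p1) or not p2) = 1 implies 3/5 = 3/5
No assignment yields a value below 3/5, so this is the minimum.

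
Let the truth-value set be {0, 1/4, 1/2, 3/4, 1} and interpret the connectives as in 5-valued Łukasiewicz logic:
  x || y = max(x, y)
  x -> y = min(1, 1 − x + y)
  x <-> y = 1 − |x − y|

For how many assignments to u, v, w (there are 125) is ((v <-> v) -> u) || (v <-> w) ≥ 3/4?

value 1: 45 assignments (counts)
value 3/4: 44 assignments (counts)
value 1/2: 24 assignments
value 1/4: 10 assignments
value 0: 2 assignments
So 89 of the 125 assignments meet the threshold.

89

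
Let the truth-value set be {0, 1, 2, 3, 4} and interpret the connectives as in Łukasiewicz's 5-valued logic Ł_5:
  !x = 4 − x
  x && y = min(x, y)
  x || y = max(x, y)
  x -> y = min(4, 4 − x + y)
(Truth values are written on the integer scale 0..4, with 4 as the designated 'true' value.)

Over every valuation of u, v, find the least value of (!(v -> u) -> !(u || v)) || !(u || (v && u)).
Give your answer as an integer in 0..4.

Take u = 2, v = 4:
v -> u = 4 -> 2 = 2
!(v -> u) = !2 = 2
u || v = 2 || 4 = 4
!(u || v) = !4 = 0
!(v -> u) -> !(u || v) = 2 -> 0 = 2
v && u = 4 && 2 = 2
u || (v && u) = 2 || 2 = 2
!(u || (v && u)) = !2 = 2
(!(v -> u) -> !(u || v)) || !(u || (v && u)) = 2 || 2 = 2
No assignment yields a value below 2, so this is the minimum.

2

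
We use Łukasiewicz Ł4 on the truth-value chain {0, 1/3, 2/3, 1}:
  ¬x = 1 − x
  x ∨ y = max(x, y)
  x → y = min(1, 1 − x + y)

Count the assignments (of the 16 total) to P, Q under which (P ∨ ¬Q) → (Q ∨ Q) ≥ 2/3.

P = 0, Q = 0 ↦ 0  <
P = 0, Q = 1/3 ↦ 2/3  ≥
P = 0, Q = 2/3 ↦ 1  ≥
P = 0, Q = 1 ↦ 1  ≥
P = 1/3, Q = 0 ↦ 0  <
P = 1/3, Q = 1/3 ↦ 2/3  ≥
P = 1/3, Q = 2/3 ↦ 1  ≥
P = 1/3, Q = 1 ↦ 1  ≥
P = 2/3, Q = 0 ↦ 0  <
P = 2/3, Q = 1/3 ↦ 2/3  ≥
P = 2/3, Q = 2/3 ↦ 1  ≥
P = 2/3, Q = 1 ↦ 1  ≥
P = 1, Q = 0 ↦ 0  <
P = 1, Q = 1/3 ↦ 1/3  <
P = 1, Q = 2/3 ↦ 2/3  ≥
P = 1, Q = 1 ↦ 1  ≥
So 11 of the 16 assignments meet the threshold.

11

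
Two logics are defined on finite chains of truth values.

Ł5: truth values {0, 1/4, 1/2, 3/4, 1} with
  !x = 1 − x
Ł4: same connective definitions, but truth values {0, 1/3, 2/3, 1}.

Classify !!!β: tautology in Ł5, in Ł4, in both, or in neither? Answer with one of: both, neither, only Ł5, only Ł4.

neither

In Ł5: at β = 1/4 the value is 3/4 — not a tautology.
In Ł4: at β = 1/3 the value is 2/3 — not a tautology.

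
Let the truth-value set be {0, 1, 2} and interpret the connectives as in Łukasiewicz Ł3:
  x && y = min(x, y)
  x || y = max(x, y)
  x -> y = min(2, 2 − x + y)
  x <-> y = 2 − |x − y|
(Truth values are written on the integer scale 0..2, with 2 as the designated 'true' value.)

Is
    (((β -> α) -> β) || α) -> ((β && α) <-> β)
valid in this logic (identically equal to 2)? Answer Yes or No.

No

Counterexample: take α = 0, β = 1.
β -> α = 1 -> 0 = 1
(β -> α) -> β = 1 -> 1 = 2
((β -> α) -> β) || α = 2 || 0 = 2
β && α = 1 && 0 = 0
(β && α) <-> β = 0 <-> 1 = 1
(((β -> α) -> β) || α) -> ((β && α) <-> β) = 2 -> 1 = 1
This gives 1 ≠ 2.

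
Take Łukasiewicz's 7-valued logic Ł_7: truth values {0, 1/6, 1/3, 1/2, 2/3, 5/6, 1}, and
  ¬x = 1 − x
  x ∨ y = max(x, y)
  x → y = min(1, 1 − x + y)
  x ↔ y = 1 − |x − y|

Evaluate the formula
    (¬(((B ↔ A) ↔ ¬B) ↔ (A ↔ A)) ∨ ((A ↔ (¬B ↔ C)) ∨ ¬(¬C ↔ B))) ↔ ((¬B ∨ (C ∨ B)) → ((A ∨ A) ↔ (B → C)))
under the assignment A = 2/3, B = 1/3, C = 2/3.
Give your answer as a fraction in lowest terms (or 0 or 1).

B ↔ A = 1/3 ↔ 2/3 = 2/3
¬B = ¬1/3 = 2/3
(B ↔ A) ↔ ¬B = 2/3 ↔ 2/3 = 1
A ↔ A = 2/3 ↔ 2/3 = 1
((B ↔ A) ↔ ¬B) ↔ (A ↔ A) = 1 ↔ 1 = 1
¬(((B ↔ A) ↔ ¬B) ↔ (A ↔ A)) = ¬1 = 0
¬B = ¬1/3 = 2/3
¬B ↔ C = 2/3 ↔ 2/3 = 1
A ↔ (¬B ↔ C) = 2/3 ↔ 1 = 2/3
¬C = ¬2/3 = 1/3
¬C ↔ B = 1/3 ↔ 1/3 = 1
¬(¬C ↔ B) = ¬1 = 0
(A ↔ (¬B ↔ C)) ∨ ¬(¬C ↔ B) = 2/3 ∨ 0 = 2/3
¬(((B ↔ A) ↔ ¬B) ↔ (A ↔ A)) ∨ ((A ↔ (¬B ↔ C)) ∨ ¬(¬C ↔ B)) = 0 ∨ 2/3 = 2/3
¬B = ¬1/3 = 2/3
C ∨ B = 2/3 ∨ 1/3 = 2/3
¬B ∨ (C ∨ B) = 2/3 ∨ 2/3 = 2/3
A ∨ A = 2/3 ∨ 2/3 = 2/3
B → C = 1/3 → 2/3 = 1
(A ∨ A) ↔ (B → C) = 2/3 ↔ 1 = 2/3
(¬B ∨ (C ∨ B)) → ((A ∨ A) ↔ (B → C)) = 2/3 → 2/3 = 1
(¬(((B ↔ A) ↔ ¬B) ↔ (A ↔ A)) ∨ ((A ↔ (¬B ↔ C)) ∨ ¬(¬C ↔ B))) ↔ ((¬B ∨ (C ∨ B)) → ((A ∨ A) ↔ (B → C))) = 2/3 ↔ 1 = 2/3

2/3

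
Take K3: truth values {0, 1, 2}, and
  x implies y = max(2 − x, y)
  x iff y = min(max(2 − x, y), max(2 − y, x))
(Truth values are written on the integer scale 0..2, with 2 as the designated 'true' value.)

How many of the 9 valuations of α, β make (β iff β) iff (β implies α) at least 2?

α = 0, β = 0 ↦ 2  ≥
α = 0, β = 1 ↦ 1  <
α = 0, β = 2 ↦ 0  <
α = 1, β = 0 ↦ 2  ≥
α = 1, β = 1 ↦ 1  <
α = 1, β = 2 ↦ 1  <
α = 2, β = 0 ↦ 2  ≥
α = 2, β = 1 ↦ 1  <
α = 2, β = 2 ↦ 2  ≥
So 4 of the 9 assignments meet the threshold.

4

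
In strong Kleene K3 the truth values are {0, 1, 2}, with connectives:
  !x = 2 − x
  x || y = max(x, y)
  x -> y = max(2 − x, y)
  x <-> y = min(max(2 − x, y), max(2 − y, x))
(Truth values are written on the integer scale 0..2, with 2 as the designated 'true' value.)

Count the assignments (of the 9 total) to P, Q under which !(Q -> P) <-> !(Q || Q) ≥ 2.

1

P = 0, Q = 0 ↦ 0  <
P = 0, Q = 1 ↦ 1  <
P = 0, Q = 2 ↦ 0  <
P = 1, Q = 0 ↦ 0  <
P = 1, Q = 1 ↦ 1  <
P = 1, Q = 2 ↦ 1  <
P = 2, Q = 0 ↦ 0  <
P = 2, Q = 1 ↦ 1  <
P = 2, Q = 2 ↦ 2  ≥
So 1 of the 9 assignments meets the threshold.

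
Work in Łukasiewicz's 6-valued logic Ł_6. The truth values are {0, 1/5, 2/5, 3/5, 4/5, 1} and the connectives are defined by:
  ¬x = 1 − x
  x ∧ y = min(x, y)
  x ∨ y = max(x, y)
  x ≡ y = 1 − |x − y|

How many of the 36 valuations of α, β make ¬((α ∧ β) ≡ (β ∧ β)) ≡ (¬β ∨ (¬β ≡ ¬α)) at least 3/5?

value 4/5: 7 assignments (counts)
value 2/5: 10 assignments
value 1/5: 7 assignments
value 0: 12 assignments
So 7 of the 36 assignments meet the threshold.

7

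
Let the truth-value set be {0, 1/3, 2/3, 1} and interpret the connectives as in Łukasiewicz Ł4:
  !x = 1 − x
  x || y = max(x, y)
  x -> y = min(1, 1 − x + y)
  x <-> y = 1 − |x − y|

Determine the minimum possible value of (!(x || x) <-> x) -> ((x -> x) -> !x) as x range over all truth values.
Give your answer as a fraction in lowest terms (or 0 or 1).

Take x = 2/3:
x || x = 2/3 || 2/3 = 2/3
!(x || x) = !2/3 = 1/3
!(x || x) <-> x = 1/3 <-> 2/3 = 2/3
x -> x = 2/3 -> 2/3 = 1
!x = !2/3 = 1/3
(x -> x) -> !x = 1 -> 1/3 = 1/3
(!(x || x) <-> x) -> ((x -> x) -> !x) = 2/3 -> 1/3 = 2/3
No assignment yields a value below 2/3, so this is the minimum.

2/3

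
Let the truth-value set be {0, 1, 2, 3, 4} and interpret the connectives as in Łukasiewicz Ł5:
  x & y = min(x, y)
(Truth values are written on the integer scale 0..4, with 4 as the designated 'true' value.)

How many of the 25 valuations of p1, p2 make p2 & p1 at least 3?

4

value 4: 1 assignment (counts)
value 3: 3 assignments (counts)
value 2: 5 assignments
value 1: 7 assignments
value 0: 9 assignments
So 4 of the 25 assignments meet the threshold.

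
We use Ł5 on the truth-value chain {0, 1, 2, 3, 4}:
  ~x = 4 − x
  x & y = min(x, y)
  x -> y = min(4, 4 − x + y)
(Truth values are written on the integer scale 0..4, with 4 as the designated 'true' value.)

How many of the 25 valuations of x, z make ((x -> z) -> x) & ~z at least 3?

6

value 4: 3 assignments (counts)
value 3: 3 assignments (counts)
value 2: 4 assignments
value 1: 6 assignments
value 0: 9 assignments
So 6 of the 25 assignments meet the threshold.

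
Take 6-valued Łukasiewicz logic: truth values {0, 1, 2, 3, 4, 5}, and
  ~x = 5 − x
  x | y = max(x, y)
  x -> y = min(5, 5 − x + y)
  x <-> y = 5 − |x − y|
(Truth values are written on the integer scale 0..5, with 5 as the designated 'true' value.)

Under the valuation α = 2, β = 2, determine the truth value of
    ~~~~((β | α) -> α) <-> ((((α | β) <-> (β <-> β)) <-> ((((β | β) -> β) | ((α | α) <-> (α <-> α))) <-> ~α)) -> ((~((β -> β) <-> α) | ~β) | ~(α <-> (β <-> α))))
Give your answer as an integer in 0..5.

4

β | α = 2 | 2 = 2
(β | α) -> α = 2 -> 2 = 5
~((β | α) -> α) = ~5 = 0
~~((β | α) -> α) = ~0 = 5
~~~((β | α) -> α) = ~5 = 0
~~~~((β | α) -> α) = ~0 = 5
α | β = 2 | 2 = 2
β <-> β = 2 <-> 2 = 5
(α | β) <-> (β <-> β) = 2 <-> 5 = 2
β | β = 2 | 2 = 2
(β | β) -> β = 2 -> 2 = 5
α | α = 2 | 2 = 2
α <-> α = 2 <-> 2 = 5
(α | α) <-> (α <-> α) = 2 <-> 5 = 2
((β | β) -> β) | ((α | α) <-> (α <-> α)) = 5 | 2 = 5
~α = ~2 = 3
(((β | β) -> β) | ((α | α) <-> (α <-> α))) <-> ~α = 5 <-> 3 = 3
((α | β) <-> (β <-> β)) <-> ((((β | β) -> β) | ((α | α) <-> (α <-> α))) <-> ~α) = 2 <-> 3 = 4
β -> β = 2 -> 2 = 5
(β -> β) <-> α = 5 <-> 2 = 2
~((β -> β) <-> α) = ~2 = 3
~β = ~2 = 3
~((β -> β) <-> α) | ~β = 3 | 3 = 3
β <-> α = 2 <-> 2 = 5
α <-> (β <-> α) = 2 <-> 5 = 2
~(α <-> (β <-> α)) = ~2 = 3
(~((β -> β) <-> α) | ~β) | ~(α <-> (β <-> α)) = 3 | 3 = 3
(((α | β) <-> (β <-> β)) <-> ((((β | β) -> β) | ((α | α) <-> (α <-> α))) <-> ~α)) -> ((~((β -> β) <-> α) | ~β) | ~(α <-> (β <-> α))) = 4 -> 3 = 4
~~~~((β | α) -> α) <-> ((((α | β) <-> (β <-> β)) <-> ((((β | β) -> β) | ((α | α) <-> (α <-> α))) <-> ~α)) -> ((~((β -> β) <-> α) | ~β) | ~(α <-> (β <-> α)))) = 5 <-> 4 = 4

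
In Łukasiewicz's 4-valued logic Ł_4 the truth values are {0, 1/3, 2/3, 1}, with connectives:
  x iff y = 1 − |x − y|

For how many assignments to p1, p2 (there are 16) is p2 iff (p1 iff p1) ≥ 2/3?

8

p1 = 0, p2 = 0 ↦ 0  <
p1 = 0, p2 = 1/3 ↦ 1/3  <
p1 = 0, p2 = 2/3 ↦ 2/3  ≥
p1 = 0, p2 = 1 ↦ 1  ≥
p1 = 1/3, p2 = 0 ↦ 0  <
p1 = 1/3, p2 = 1/3 ↦ 1/3  <
p1 = 1/3, p2 = 2/3 ↦ 2/3  ≥
p1 = 1/3, p2 = 1 ↦ 1  ≥
p1 = 2/3, p2 = 0 ↦ 0  <
p1 = 2/3, p2 = 1/3 ↦ 1/3  <
p1 = 2/3, p2 = 2/3 ↦ 2/3  ≥
p1 = 2/3, p2 = 1 ↦ 1  ≥
p1 = 1, p2 = 0 ↦ 0  <
p1 = 1, p2 = 1/3 ↦ 1/3  <
p1 = 1, p2 = 2/3 ↦ 2/3  ≥
p1 = 1, p2 = 1 ↦ 1  ≥
So 8 of the 16 assignments meet the threshold.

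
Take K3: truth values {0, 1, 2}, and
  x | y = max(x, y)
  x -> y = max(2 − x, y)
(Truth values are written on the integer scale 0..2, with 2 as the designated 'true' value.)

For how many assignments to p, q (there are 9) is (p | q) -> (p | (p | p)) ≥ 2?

p = 0, q = 0 ↦ 2  ≥
p = 0, q = 1 ↦ 1  <
p = 0, q = 2 ↦ 0  <
p = 1, q = 0 ↦ 1  <
p = 1, q = 1 ↦ 1  <
p = 1, q = 2 ↦ 1  <
p = 2, q = 0 ↦ 2  ≥
p = 2, q = 1 ↦ 2  ≥
p = 2, q = 2 ↦ 2  ≥
So 4 of the 9 assignments meet the threshold.

4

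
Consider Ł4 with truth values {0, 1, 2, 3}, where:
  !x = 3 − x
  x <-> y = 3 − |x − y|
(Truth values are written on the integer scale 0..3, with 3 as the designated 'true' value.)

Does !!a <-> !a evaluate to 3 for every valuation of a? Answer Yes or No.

No

Counterexample: take a = 0.
!a = !0 = 3
!!a = !3 = 0
!a = !0 = 3
!!a <-> !a = 0 <-> 3 = 0
This gives 0 ≠ 3.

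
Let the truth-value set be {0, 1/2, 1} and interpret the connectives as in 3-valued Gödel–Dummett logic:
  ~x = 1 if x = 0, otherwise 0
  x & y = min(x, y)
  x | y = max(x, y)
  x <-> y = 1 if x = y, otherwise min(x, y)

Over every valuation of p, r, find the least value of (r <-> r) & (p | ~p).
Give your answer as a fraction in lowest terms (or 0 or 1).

1/2

Take p = 1/2, r = 0:
r <-> r = 0 <-> 0 = 1
~p = ~1/2 = 0
p | ~p = 1/2 | 0 = 1/2
(r <-> r) & (p | ~p) = 1 & 1/2 = 1/2
No assignment yields a value below 1/2, so this is the minimum.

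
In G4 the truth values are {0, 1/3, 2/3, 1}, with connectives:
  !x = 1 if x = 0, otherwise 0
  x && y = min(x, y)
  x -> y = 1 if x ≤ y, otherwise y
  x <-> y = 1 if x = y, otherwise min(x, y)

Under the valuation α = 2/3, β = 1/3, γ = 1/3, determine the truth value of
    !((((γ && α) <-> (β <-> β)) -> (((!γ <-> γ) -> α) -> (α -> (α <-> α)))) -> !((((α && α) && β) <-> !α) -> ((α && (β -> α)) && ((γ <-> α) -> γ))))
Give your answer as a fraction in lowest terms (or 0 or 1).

1

γ && α = 1/3 && 2/3 = 1/3
β <-> β = 1/3 <-> 1/3 = 1
(γ && α) <-> (β <-> β) = 1/3 <-> 1 = 1/3
!γ = !1/3 = 0
!γ <-> γ = 0 <-> 1/3 = 0
(!γ <-> γ) -> α = 0 -> 2/3 = 1
α <-> α = 2/3 <-> 2/3 = 1
α -> (α <-> α) = 2/3 -> 1 = 1
((!γ <-> γ) -> α) -> (α -> (α <-> α)) = 1 -> 1 = 1
((γ && α) <-> (β <-> β)) -> (((!γ <-> γ) -> α) -> (α -> (α <-> α))) = 1/3 -> 1 = 1
α && α = 2/3 && 2/3 = 2/3
(α && α) && β = 2/3 && 1/3 = 1/3
!α = !2/3 = 0
((α && α) && β) <-> !α = 1/3 <-> 0 = 0
β -> α = 1/3 -> 2/3 = 1
α && (β -> α) = 2/3 && 1 = 2/3
γ <-> α = 1/3 <-> 2/3 = 1/3
(γ <-> α) -> γ = 1/3 -> 1/3 = 1
(α && (β -> α)) && ((γ <-> α) -> γ) = 2/3 && 1 = 2/3
(((α && α) && β) <-> !α) -> ((α && (β -> α)) && ((γ <-> α) -> γ)) = 0 -> 2/3 = 1
!((((α && α) && β) <-> !α) -> ((α && (β -> α)) && ((γ <-> α) -> γ))) = !1 = 0
(((γ && α) <-> (β <-> β)) -> (((!γ <-> γ) -> α) -> (α -> (α <-> α)))) -> !((((α && α) && β) <-> !α) -> ((α && (β -> α)) && ((γ <-> α) -> γ))) = 1 -> 0 = 0
!((((γ && α) <-> (β <-> β)) -> (((!γ <-> γ) -> α) -> (α -> (α <-> α)))) -> !((((α && α) && β) <-> !α) -> ((α && (β -> α)) && ((γ <-> α) -> γ)))) = !0 = 1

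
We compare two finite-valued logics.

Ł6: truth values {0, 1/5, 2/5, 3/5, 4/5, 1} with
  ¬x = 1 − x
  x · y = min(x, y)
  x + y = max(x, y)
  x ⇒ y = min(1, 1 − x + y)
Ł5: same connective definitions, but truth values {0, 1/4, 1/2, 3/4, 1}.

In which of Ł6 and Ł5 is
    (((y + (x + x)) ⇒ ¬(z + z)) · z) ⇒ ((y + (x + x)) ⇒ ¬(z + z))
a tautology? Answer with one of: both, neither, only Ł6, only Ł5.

both

In Ł6: every assignment gives 1 — tautology.
In Ł5: every assignment gives 1 — tautology.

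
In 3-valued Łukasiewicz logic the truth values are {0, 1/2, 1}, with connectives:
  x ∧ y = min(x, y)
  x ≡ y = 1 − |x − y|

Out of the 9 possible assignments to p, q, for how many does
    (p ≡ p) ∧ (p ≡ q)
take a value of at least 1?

p = 0, q = 0 ↦ 1  ≥
p = 0, q = 1/2 ↦ 1/2  <
p = 0, q = 1 ↦ 0  <
p = 1/2, q = 0 ↦ 1/2  <
p = 1/2, q = 1/2 ↦ 1  ≥
p = 1/2, q = 1 ↦ 1/2  <
p = 1, q = 0 ↦ 0  <
p = 1, q = 1/2 ↦ 1/2  <
p = 1, q = 1 ↦ 1  ≥
So 3 of the 9 assignments meet the threshold.

3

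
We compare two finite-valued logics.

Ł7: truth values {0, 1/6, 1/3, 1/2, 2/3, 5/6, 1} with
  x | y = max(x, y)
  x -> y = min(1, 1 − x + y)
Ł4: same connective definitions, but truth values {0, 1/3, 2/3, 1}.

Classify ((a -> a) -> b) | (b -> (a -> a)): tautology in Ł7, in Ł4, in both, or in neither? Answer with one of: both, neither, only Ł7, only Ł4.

In Ł7: every assignment gives 1 — tautology.
In Ł4: every assignment gives 1 — tautology.

both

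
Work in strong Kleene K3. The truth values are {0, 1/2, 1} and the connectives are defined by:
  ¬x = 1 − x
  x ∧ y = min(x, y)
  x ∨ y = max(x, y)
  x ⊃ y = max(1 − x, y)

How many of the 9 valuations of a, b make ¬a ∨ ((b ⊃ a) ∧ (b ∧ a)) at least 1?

4

a = 0, b = 0 ↦ 1  ≥
a = 0, b = 1/2 ↦ 1  ≥
a = 0, b = 1 ↦ 1  ≥
a = 1/2, b = 0 ↦ 1/2  <
a = 1/2, b = 1/2 ↦ 1/2  <
a = 1/2, b = 1 ↦ 1/2  <
a = 1, b = 0 ↦ 0  <
a = 1, b = 1/2 ↦ 1/2  <
a = 1, b = 1 ↦ 1  ≥
So 4 of the 9 assignments meet the threshold.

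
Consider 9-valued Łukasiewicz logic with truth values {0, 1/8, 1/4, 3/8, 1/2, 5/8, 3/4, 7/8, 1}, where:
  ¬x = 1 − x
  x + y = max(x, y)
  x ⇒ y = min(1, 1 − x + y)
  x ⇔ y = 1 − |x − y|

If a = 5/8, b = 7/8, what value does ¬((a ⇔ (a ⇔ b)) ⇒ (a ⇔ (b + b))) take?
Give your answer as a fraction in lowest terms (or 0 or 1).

1/8

a ⇔ b = 5/8 ⇔ 7/8 = 3/4
a ⇔ (a ⇔ b) = 5/8 ⇔ 3/4 = 7/8
b + b = 7/8 + 7/8 = 7/8
a ⇔ (b + b) = 5/8 ⇔ 7/8 = 3/4
(a ⇔ (a ⇔ b)) ⇒ (a ⇔ (b + b)) = 7/8 ⇒ 3/4 = 7/8
¬((a ⇔ (a ⇔ b)) ⇒ (a ⇔ (b + b))) = ¬7/8 = 1/8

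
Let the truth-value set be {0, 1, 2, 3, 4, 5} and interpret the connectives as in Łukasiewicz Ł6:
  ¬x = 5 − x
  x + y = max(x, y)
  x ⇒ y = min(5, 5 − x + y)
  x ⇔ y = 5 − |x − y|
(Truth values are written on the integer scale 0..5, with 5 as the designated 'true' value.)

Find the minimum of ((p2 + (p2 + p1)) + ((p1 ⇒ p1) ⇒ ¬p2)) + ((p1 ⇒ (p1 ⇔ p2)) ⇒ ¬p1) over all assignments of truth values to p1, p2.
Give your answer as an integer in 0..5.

Take p1 = 2, p2 = 2:
p2 + p1 = 2 + 2 = 2
p2 + (p2 + p1) = 2 + 2 = 2
p1 ⇒ p1 = 2 ⇒ 2 = 5
¬p2 = ¬2 = 3
(p1 ⇒ p1) ⇒ ¬p2 = 5 ⇒ 3 = 3
(p2 + (p2 + p1)) + ((p1 ⇒ p1) ⇒ ¬p2) = 2 + 3 = 3
p1 ⇔ p2 = 2 ⇔ 2 = 5
p1 ⇒ (p1 ⇔ p2) = 2 ⇒ 5 = 5
¬p1 = ¬2 = 3
(p1 ⇒ (p1 ⇔ p2)) ⇒ ¬p1 = 5 ⇒ 3 = 3
((p2 + (p2 + p1)) + ((p1 ⇒ p1) ⇒ ¬p2)) + ((p1 ⇒ (p1 ⇔ p2)) ⇒ ¬p1) = 3 + 3 = 3
No assignment yields a value below 3, so this is the minimum.

3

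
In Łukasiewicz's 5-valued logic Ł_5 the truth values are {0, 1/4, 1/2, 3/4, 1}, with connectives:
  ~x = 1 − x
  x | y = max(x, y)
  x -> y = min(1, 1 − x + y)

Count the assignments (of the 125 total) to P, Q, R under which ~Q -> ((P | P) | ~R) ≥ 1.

95

value 1: 95 assignments (counts)
value 3/4: 16 assignments
value 1/2: 9 assignments
value 1/4: 4 assignments
value 0: 1 assignment
So 95 of the 125 assignments meet the threshold.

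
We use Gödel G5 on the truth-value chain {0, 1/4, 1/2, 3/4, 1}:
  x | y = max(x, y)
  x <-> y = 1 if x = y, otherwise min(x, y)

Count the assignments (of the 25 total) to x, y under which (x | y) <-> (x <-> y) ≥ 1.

1

value 1: 1 assignment (counts)
value 3/4: 3 assignments
value 1/2: 5 assignments
value 1/4: 7 assignments
value 0: 9 assignments
So 1 of the 25 assignments meets the threshold.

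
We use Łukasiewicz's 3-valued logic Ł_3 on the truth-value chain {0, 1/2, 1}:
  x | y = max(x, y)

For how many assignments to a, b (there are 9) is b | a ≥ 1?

5

a = 0, b = 0 ↦ 0  <
a = 0, b = 1/2 ↦ 1/2  <
a = 0, b = 1 ↦ 1  ≥
a = 1/2, b = 0 ↦ 1/2  <
a = 1/2, b = 1/2 ↦ 1/2  <
a = 1/2, b = 1 ↦ 1  ≥
a = 1, b = 0 ↦ 1  ≥
a = 1, b = 1/2 ↦ 1  ≥
a = 1, b = 1 ↦ 1  ≥
So 5 of the 9 assignments meet the threshold.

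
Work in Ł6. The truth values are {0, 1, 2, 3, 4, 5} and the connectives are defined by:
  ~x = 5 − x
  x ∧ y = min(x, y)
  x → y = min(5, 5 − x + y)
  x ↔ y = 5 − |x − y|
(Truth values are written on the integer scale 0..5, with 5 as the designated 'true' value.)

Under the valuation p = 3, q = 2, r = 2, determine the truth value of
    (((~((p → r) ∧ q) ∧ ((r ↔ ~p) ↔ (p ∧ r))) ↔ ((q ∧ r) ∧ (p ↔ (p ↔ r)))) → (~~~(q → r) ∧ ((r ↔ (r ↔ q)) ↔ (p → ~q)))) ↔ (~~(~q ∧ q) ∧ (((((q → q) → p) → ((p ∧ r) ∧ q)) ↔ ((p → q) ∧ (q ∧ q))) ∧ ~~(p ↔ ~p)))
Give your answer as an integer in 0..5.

3

p → r = 3 → 2 = 4
(p → r) ∧ q = 4 ∧ 2 = 2
~((p → r) ∧ q) = ~2 = 3
~p = ~3 = 2
r ↔ ~p = 2 ↔ 2 = 5
p ∧ r = 3 ∧ 2 = 2
(r ↔ ~p) ↔ (p ∧ r) = 5 ↔ 2 = 2
~((p → r) ∧ q) ∧ ((r ↔ ~p) ↔ (p ∧ r)) = 3 ∧ 2 = 2
q ∧ r = 2 ∧ 2 = 2
p ↔ r = 3 ↔ 2 = 4
p ↔ (p ↔ r) = 3 ↔ 4 = 4
(q ∧ r) ∧ (p ↔ (p ↔ r)) = 2 ∧ 4 = 2
(~((p → r) ∧ q) ∧ ((r ↔ ~p) ↔ (p ∧ r))) ↔ ((q ∧ r) ∧ (p ↔ (p ↔ r))) = 2 ↔ 2 = 5
q → r = 2 → 2 = 5
~(q → r) = ~5 = 0
~~(q → r) = ~0 = 5
~~~(q → r) = ~5 = 0
r ↔ q = 2 ↔ 2 = 5
r ↔ (r ↔ q) = 2 ↔ 5 = 2
~q = ~2 = 3
p → ~q = 3 → 3 = 5
(r ↔ (r ↔ q)) ↔ (p → ~q) = 2 ↔ 5 = 2
~~~(q → r) ∧ ((r ↔ (r ↔ q)) ↔ (p → ~q)) = 0 ∧ 2 = 0
((~((p → r) ∧ q) ∧ ((r ↔ ~p) ↔ (p ∧ r))) ↔ ((q ∧ r) ∧ (p ↔ (p ↔ r)))) → (~~~(q → r) ∧ ((r ↔ (r ↔ q)) ↔ (p → ~q))) = 5 → 0 = 0
~q = ~2 = 3
~q ∧ q = 3 ∧ 2 = 2
~(~q ∧ q) = ~2 = 3
~~(~q ∧ q) = ~3 = 2
q → q = 2 → 2 = 5
(q → q) → p = 5 → 3 = 3
p ∧ r = 3 ∧ 2 = 2
(p ∧ r) ∧ q = 2 ∧ 2 = 2
((q → q) → p) → ((p ∧ r) ∧ q) = 3 → 2 = 4
p → q = 3 → 2 = 4
q ∧ q = 2 ∧ 2 = 2
(p → q) ∧ (q ∧ q) = 4 ∧ 2 = 2
(((q → q) → p) → ((p ∧ r) ∧ q)) ↔ ((p → q) ∧ (q ∧ q)) = 4 ↔ 2 = 3
~p = ~3 = 2
p ↔ ~p = 3 ↔ 2 = 4
~(p ↔ ~p) = ~4 = 1
~~(p ↔ ~p) = ~1 = 4
((((q → q) → p) → ((p ∧ r) ∧ q)) ↔ ((p → q) ∧ (q ∧ q))) ∧ ~~(p ↔ ~p) = 3 ∧ 4 = 3
~~(~q ∧ q) ∧ (((((q → q) → p) → ((p ∧ r) ∧ q)) ↔ ((p → q) ∧ (q ∧ q))) ∧ ~~(p ↔ ~p)) = 2 ∧ 3 = 2
(((~((p → r) ∧ q) ∧ ((r ↔ ~p) ↔ (p ∧ r))) ↔ ((q ∧ r) ∧ (p ↔ (p ↔ r)))) → (~~~(q → r) ∧ ((r ↔ (r ↔ q)) ↔ (p → ~q)))) ↔ (~~(~q ∧ q) ∧ (((((q → q) → p) → ((p ∧ r) ∧ q)) ↔ ((p → q) ∧ (q ∧ q))) ∧ ~~(p ↔ ~p))) = 0 ↔ 2 = 3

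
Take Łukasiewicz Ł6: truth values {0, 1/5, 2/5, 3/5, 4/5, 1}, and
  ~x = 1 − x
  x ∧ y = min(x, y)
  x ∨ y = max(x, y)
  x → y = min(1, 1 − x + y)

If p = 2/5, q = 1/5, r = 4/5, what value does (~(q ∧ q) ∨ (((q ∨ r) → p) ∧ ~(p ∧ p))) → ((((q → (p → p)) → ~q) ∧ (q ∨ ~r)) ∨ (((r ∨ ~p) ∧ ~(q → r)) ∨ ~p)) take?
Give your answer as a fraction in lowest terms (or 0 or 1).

4/5

q ∧ q = 1/5 ∧ 1/5 = 1/5
~(q ∧ q) = ~1/5 = 4/5
q ∨ r = 1/5 ∨ 4/5 = 4/5
(q ∨ r) → p = 4/5 → 2/5 = 3/5
p ∧ p = 2/5 ∧ 2/5 = 2/5
~(p ∧ p) = ~2/5 = 3/5
((q ∨ r) → p) ∧ ~(p ∧ p) = 3/5 ∧ 3/5 = 3/5
~(q ∧ q) ∨ (((q ∨ r) → p) ∧ ~(p ∧ p)) = 4/5 ∨ 3/5 = 4/5
p → p = 2/5 → 2/5 = 1
q → (p → p) = 1/5 → 1 = 1
~q = ~1/5 = 4/5
(q → (p → p)) → ~q = 1 → 4/5 = 4/5
~r = ~4/5 = 1/5
q ∨ ~r = 1/5 ∨ 1/5 = 1/5
((q → (p → p)) → ~q) ∧ (q ∨ ~r) = 4/5 ∧ 1/5 = 1/5
~p = ~2/5 = 3/5
r ∨ ~p = 4/5 ∨ 3/5 = 4/5
q → r = 1/5 → 4/5 = 1
~(q → r) = ~1 = 0
(r ∨ ~p) ∧ ~(q → r) = 4/5 ∧ 0 = 0
~p = ~2/5 = 3/5
((r ∨ ~p) ∧ ~(q → r)) ∨ ~p = 0 ∨ 3/5 = 3/5
(((q → (p → p)) → ~q) ∧ (q ∨ ~r)) ∨ (((r ∨ ~p) ∧ ~(q → r)) ∨ ~p) = 1/5 ∨ 3/5 = 3/5
(~(q ∧ q) ∨ (((q ∨ r) → p) ∧ ~(p ∧ p))) → ((((q → (p → p)) → ~q) ∧ (q ∨ ~r)) ∨ (((r ∨ ~p) ∧ ~(q → r)) ∨ ~p)) = 4/5 → 3/5 = 4/5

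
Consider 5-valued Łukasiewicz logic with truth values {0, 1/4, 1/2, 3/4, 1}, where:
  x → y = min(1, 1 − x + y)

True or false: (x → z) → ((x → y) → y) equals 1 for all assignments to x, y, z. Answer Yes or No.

No

Counterexample: take x = 0, y = 0, z = 0.
x → z = 0 → 0 = 1
x → y = 0 → 0 = 1
(x → y) → y = 1 → 0 = 0
(x → z) → ((x → y) → y) = 1 → 0 = 0
This gives 0 ≠ 1.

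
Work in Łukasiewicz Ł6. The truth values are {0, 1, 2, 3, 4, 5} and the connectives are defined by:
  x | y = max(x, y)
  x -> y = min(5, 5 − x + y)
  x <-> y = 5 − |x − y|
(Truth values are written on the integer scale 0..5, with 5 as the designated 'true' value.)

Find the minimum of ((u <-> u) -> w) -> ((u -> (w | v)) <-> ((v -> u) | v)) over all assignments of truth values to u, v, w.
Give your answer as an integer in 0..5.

3

Take u = 0, v = 2, w = 5:
u <-> u = 0 <-> 0 = 5
(u <-> u) -> w = 5 -> 5 = 5
w | v = 5 | 2 = 5
u -> (w | v) = 0 -> 5 = 5
v -> u = 2 -> 0 = 3
(v -> u) | v = 3 | 2 = 3
(u -> (w | v)) <-> ((v -> u) | v) = 5 <-> 3 = 3
((u <-> u) -> w) -> ((u -> (w | v)) <-> ((v -> u) | v)) = 5 -> 3 = 3
No assignment yields a value below 3, so this is the minimum.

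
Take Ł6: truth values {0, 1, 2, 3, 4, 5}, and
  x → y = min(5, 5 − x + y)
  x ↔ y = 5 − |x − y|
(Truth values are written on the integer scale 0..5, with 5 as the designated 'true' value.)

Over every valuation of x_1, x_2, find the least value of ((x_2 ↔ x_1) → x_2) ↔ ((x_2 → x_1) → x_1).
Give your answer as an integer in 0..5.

3

Take x_1 = 0, x_2 = 2:
x_2 ↔ x_1 = 2 ↔ 0 = 3
(x_2 ↔ x_1) → x_2 = 3 → 2 = 4
x_2 → x_1 = 2 → 0 = 3
(x_2 → x_1) → x_1 = 3 → 0 = 2
((x_2 ↔ x_1) → x_2) ↔ ((x_2 → x_1) → x_1) = 4 ↔ 2 = 3
No assignment yields a value below 3, so this is the minimum.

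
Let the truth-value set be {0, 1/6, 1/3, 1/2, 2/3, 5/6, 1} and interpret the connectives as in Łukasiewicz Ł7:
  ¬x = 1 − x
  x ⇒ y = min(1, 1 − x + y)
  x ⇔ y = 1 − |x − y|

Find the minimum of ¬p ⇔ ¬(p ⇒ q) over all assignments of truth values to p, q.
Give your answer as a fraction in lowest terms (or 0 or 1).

Take p = 0, q = 0:
¬p = ¬0 = 1
p ⇒ q = 0 ⇒ 0 = 1
¬(p ⇒ q) = ¬1 = 0
¬p ⇔ ¬(p ⇒ q) = 1 ⇔ 0 = 0
No assignment yields a value below 0, so this is the minimum.

0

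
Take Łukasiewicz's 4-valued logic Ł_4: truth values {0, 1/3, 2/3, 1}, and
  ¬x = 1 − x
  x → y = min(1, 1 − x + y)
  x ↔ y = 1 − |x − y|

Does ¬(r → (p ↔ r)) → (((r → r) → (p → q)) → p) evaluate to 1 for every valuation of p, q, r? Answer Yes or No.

No

Counterexample: take p = 0, q = 0, r = 2/3.
p ↔ r = 0 ↔ 2/3 = 1/3
r → (p ↔ r) = 2/3 → 1/3 = 2/3
¬(r → (p ↔ r)) = ¬2/3 = 1/3
r → r = 2/3 → 2/3 = 1
p → q = 0 → 0 = 1
(r → r) → (p → q) = 1 → 1 = 1
((r → r) → (p → q)) → p = 1 → 0 = 0
¬(r → (p ↔ r)) → (((r → r) → (p → q)) → p) = 1/3 → 0 = 2/3
This gives 2/3 ≠ 1.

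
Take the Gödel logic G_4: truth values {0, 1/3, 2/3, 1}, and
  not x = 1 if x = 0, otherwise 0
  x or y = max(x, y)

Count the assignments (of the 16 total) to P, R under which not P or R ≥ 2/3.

10

P = 0, R = 0 ↦ 1  ≥
P = 0, R = 1/3 ↦ 1  ≥
P = 0, R = 2/3 ↦ 1  ≥
P = 0, R = 1 ↦ 1  ≥
P = 1/3, R = 0 ↦ 0  <
P = 1/3, R = 1/3 ↦ 1/3  <
P = 1/3, R = 2/3 ↦ 2/3  ≥
P = 1/3, R = 1 ↦ 1  ≥
P = 2/3, R = 0 ↦ 0  <
P = 2/3, R = 1/3 ↦ 1/3  <
P = 2/3, R = 2/3 ↦ 2/3  ≥
P = 2/3, R = 1 ↦ 1  ≥
P = 1, R = 0 ↦ 0  <
P = 1, R = 1/3 ↦ 1/3  <
P = 1, R = 2/3 ↦ 2/3  ≥
P = 1, R = 1 ↦ 1  ≥
So 10 of the 16 assignments meet the threshold.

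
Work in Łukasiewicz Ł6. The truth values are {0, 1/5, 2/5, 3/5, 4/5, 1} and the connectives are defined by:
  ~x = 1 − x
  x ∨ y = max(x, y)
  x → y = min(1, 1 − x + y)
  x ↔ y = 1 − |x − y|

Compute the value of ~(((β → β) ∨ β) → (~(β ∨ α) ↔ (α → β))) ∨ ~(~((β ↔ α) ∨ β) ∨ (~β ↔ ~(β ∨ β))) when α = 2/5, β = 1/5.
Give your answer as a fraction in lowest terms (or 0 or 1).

β → β = 1/5 → 1/5 = 1
(β → β) ∨ β = 1 ∨ 1/5 = 1
β ∨ α = 1/5 ∨ 2/5 = 2/5
~(β ∨ α) = ~2/5 = 3/5
α → β = 2/5 → 1/5 = 4/5
~(β ∨ α) ↔ (α → β) = 3/5 ↔ 4/5 = 4/5
((β → β) ∨ β) → (~(β ∨ α) ↔ (α → β)) = 1 → 4/5 = 4/5
~(((β → β) ∨ β) → (~(β ∨ α) ↔ (α → β))) = ~4/5 = 1/5
β ↔ α = 1/5 ↔ 2/5 = 4/5
(β ↔ α) ∨ β = 4/5 ∨ 1/5 = 4/5
~((β ↔ α) ∨ β) = ~4/5 = 1/5
~β = ~1/5 = 4/5
β ∨ β = 1/5 ∨ 1/5 = 1/5
~(β ∨ β) = ~1/5 = 4/5
~β ↔ ~(β ∨ β) = 4/5 ↔ 4/5 = 1
~((β ↔ α) ∨ β) ∨ (~β ↔ ~(β ∨ β)) = 1/5 ∨ 1 = 1
~(~((β ↔ α) ∨ β) ∨ (~β ↔ ~(β ∨ β))) = ~1 = 0
~(((β → β) ∨ β) → (~(β ∨ α) ↔ (α → β))) ∨ ~(~((β ↔ α) ∨ β) ∨ (~β ↔ ~(β ∨ β))) = 1/5 ∨ 0 = 1/5

1/5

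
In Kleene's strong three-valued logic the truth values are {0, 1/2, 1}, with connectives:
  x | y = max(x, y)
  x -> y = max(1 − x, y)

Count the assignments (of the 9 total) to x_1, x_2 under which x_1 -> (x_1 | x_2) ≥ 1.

x_1 = 0, x_2 = 0 ↦ 1  ≥
x_1 = 0, x_2 = 1/2 ↦ 1  ≥
x_1 = 0, x_2 = 1 ↦ 1  ≥
x_1 = 1/2, x_2 = 0 ↦ 1/2  <
x_1 = 1/2, x_2 = 1/2 ↦ 1/2  <
x_1 = 1/2, x_2 = 1 ↦ 1  ≥
x_1 = 1, x_2 = 0 ↦ 1  ≥
x_1 = 1, x_2 = 1/2 ↦ 1  ≥
x_1 = 1, x_2 = 1 ↦ 1  ≥
So 7 of the 9 assignments meet the threshold.

7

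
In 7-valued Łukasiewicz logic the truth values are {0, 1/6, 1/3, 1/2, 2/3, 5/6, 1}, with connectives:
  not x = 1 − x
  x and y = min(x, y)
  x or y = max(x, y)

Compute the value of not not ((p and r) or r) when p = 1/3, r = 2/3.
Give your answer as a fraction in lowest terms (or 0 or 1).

p and r = 1/3 and 2/3 = 1/3
(p and r) or r = 1/3 or 2/3 = 2/3
not ((p and r) or r) = not 2/3 = 1/3
not not ((p and r) or r) = not 1/3 = 2/3

2/3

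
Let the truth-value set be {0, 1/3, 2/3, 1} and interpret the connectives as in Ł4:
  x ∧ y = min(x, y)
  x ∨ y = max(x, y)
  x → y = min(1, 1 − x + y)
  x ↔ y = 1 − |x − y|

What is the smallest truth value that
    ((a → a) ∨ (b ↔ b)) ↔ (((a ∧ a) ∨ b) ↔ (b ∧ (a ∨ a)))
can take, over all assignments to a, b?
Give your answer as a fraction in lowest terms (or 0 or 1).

Take a = 0, b = 1:
a → a = 0 → 0 = 1
b ↔ b = 1 ↔ 1 = 1
(a → a) ∨ (b ↔ b) = 1 ∨ 1 = 1
a ∧ a = 0 ∧ 0 = 0
(a ∧ a) ∨ b = 0 ∨ 1 = 1
a ∨ a = 0 ∨ 0 = 0
b ∧ (a ∨ a) = 1 ∧ 0 = 0
((a ∧ a) ∨ b) ↔ (b ∧ (a ∨ a)) = 1 ↔ 0 = 0
((a → a) ∨ (b ↔ b)) ↔ (((a ∧ a) ∨ b) ↔ (b ∧ (a ∨ a))) = 1 ↔ 0 = 0
No assignment yields a value below 0, so this is the minimum.

0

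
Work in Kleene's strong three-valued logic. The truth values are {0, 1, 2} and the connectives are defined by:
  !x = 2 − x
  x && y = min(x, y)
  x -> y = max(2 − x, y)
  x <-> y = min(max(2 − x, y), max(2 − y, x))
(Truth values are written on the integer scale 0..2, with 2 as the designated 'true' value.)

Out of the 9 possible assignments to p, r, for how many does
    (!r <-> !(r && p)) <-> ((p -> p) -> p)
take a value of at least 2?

p = 0, r = 0 ↦ 0  <
p = 0, r = 1 ↦ 1  <
p = 0, r = 2 ↦ 2  ≥
p = 1, r = 0 ↦ 1  <
p = 1, r = 1 ↦ 1  <
p = 1, r = 2 ↦ 1  <
p = 2, r = 0 ↦ 2  ≥
p = 2, r = 1 ↦ 1  <
p = 2, r = 2 ↦ 2  ≥
So 3 of the 9 assignments meet the threshold.

3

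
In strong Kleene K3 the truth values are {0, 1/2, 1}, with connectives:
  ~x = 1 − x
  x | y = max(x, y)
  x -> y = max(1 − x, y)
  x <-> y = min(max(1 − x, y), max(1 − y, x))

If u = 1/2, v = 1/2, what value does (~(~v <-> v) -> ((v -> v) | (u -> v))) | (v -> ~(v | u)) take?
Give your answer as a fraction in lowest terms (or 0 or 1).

~v = ~1/2 = 1/2
~v <-> v = 1/2 <-> 1/2 = 1/2
~(~v <-> v) = ~1/2 = 1/2
v -> v = 1/2 -> 1/2 = 1/2
u -> v = 1/2 -> 1/2 = 1/2
(v -> v) | (u -> v) = 1/2 | 1/2 = 1/2
~(~v <-> v) -> ((v -> v) | (u -> v)) = 1/2 -> 1/2 = 1/2
v | u = 1/2 | 1/2 = 1/2
~(v | u) = ~1/2 = 1/2
v -> ~(v | u) = 1/2 -> 1/2 = 1/2
(~(~v <-> v) -> ((v -> v) | (u -> v))) | (v -> ~(v | u)) = 1/2 | 1/2 = 1/2

1/2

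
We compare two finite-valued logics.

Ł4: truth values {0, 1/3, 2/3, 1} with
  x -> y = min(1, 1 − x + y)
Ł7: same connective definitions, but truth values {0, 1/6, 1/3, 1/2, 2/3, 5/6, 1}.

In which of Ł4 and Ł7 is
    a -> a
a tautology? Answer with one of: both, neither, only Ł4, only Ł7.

In Ł4: every assignment gives 1 — tautology.
In Ł7: every assignment gives 1 — tautology.

both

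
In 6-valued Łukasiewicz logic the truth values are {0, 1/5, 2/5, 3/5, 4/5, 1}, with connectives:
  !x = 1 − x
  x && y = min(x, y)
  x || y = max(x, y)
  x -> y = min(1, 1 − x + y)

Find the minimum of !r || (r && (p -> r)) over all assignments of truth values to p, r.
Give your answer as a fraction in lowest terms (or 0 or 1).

3/5

Take p = 0, r = 2/5:
!r = !2/5 = 3/5
p -> r = 0 -> 2/5 = 1
r && (p -> r) = 2/5 && 1 = 2/5
!r || (r && (p -> r)) = 3/5 || 2/5 = 3/5
No assignment yields a value below 3/5, so this is the minimum.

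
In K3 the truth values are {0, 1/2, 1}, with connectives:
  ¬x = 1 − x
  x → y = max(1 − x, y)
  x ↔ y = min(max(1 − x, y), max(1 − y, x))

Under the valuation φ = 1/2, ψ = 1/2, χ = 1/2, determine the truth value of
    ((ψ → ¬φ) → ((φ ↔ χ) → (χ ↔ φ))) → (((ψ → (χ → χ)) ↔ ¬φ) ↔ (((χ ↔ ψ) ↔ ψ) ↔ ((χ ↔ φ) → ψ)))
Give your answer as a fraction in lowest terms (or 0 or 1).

1/2

¬φ = ¬1/2 = 1/2
ψ → ¬φ = 1/2 → 1/2 = 1/2
φ ↔ χ = 1/2 ↔ 1/2 = 1/2
χ ↔ φ = 1/2 ↔ 1/2 = 1/2
(φ ↔ χ) → (χ ↔ φ) = 1/2 → 1/2 = 1/2
(ψ → ¬φ) → ((φ ↔ χ) → (χ ↔ φ)) = 1/2 → 1/2 = 1/2
χ → χ = 1/2 → 1/2 = 1/2
ψ → (χ → χ) = 1/2 → 1/2 = 1/2
¬φ = ¬1/2 = 1/2
(ψ → (χ → χ)) ↔ ¬φ = 1/2 ↔ 1/2 = 1/2
χ ↔ ψ = 1/2 ↔ 1/2 = 1/2
(χ ↔ ψ) ↔ ψ = 1/2 ↔ 1/2 = 1/2
χ ↔ φ = 1/2 ↔ 1/2 = 1/2
(χ ↔ φ) → ψ = 1/2 → 1/2 = 1/2
((χ ↔ ψ) ↔ ψ) ↔ ((χ ↔ φ) → ψ) = 1/2 ↔ 1/2 = 1/2
((ψ → (χ → χ)) ↔ ¬φ) ↔ (((χ ↔ ψ) ↔ ψ) ↔ ((χ ↔ φ) → ψ)) = 1/2 ↔ 1/2 = 1/2
((ψ → ¬φ) → ((φ ↔ χ) → (χ ↔ φ))) → (((ψ → (χ → χ)) ↔ ¬φ) ↔ (((χ ↔ ψ) ↔ ψ) ↔ ((χ ↔ φ) → ψ))) = 1/2 → 1/2 = 1/2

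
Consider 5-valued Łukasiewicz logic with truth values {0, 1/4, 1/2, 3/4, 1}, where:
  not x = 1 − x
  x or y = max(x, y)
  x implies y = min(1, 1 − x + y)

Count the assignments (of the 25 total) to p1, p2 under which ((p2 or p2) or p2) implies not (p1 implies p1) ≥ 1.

value 1: 5 assignments (counts)
value 3/4: 5 assignments
value 1/2: 5 assignments
value 1/4: 5 assignments
value 0: 5 assignments
So 5 of the 25 assignments meet the threshold.

5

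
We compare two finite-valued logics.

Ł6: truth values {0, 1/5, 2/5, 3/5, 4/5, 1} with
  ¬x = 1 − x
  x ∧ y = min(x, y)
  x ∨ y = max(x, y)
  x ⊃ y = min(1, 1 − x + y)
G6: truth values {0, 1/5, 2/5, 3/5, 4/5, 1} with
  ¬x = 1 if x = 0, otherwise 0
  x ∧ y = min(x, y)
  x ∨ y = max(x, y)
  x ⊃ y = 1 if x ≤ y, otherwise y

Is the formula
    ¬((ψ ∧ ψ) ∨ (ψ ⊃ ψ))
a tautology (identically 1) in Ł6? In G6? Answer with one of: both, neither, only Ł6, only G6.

In Ł6: at ψ = 0 the value is 0 — not a tautology.
In G6: at ψ = 0 the value is 0 — not a tautology.

neither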